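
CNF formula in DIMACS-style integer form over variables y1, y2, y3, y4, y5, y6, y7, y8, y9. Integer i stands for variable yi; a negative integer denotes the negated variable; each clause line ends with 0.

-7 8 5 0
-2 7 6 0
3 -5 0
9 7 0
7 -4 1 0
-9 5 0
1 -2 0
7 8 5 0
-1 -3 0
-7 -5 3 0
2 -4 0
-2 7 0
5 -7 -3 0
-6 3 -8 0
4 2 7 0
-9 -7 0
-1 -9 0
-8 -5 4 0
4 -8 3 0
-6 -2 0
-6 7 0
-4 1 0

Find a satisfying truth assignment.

y1 = F  y2 = F  y3 = T  y4 = F  y5 = T  y6 = F  y7 = T  y8 = F  y9 = F

Try y1 = False.
  then y2 is forced to False.
  then y4 is forced to False.
  then y7 is forced to True.
  then y9 is forced to False.
The remaining clauses are satisfied by y3 = True, y5 = True, y6 = False, y8 = False.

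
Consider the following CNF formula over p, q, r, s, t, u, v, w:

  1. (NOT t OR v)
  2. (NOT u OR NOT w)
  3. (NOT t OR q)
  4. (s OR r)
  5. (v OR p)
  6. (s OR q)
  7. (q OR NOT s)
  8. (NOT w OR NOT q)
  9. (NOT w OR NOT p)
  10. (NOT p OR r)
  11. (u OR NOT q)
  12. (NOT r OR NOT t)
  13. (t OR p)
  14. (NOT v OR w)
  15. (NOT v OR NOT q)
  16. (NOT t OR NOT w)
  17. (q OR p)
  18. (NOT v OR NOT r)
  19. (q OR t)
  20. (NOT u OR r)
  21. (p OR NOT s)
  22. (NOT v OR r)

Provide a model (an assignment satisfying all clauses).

p=1, q=1, r=1, s=0, t=0, u=1, v=0, w=0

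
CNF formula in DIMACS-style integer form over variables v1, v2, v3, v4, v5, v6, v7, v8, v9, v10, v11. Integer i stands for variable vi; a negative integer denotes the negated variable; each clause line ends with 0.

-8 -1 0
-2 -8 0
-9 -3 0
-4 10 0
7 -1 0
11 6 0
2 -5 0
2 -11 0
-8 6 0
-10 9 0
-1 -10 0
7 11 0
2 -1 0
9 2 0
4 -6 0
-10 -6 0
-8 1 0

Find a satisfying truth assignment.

Pure literal: v3 appears only negated; assign v3 = False.
Pure literal: v5 appears only negated; assign v5 = False.
Set v1 = False and propagate.
  then v8 is forced to False.
The remaining clauses are satisfied by v2 = True, v4 = False, v6 = False, v7 = True, v9 = True, v10 = False, v11 = True.
Every clause has at least one true literal under this assignment.

v1=False, v2=True, v3=False, v4=False, v5=False, v6=False, v7=True, v8=False, v9=True, v10=False, v11=True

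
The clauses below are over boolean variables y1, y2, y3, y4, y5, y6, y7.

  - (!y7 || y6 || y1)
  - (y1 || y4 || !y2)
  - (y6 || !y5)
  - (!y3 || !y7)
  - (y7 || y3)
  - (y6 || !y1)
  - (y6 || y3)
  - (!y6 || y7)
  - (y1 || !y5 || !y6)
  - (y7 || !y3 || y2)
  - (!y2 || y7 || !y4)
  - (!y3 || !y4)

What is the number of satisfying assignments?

Case analysis on y6 and y7:
  y6=T, y7=T: 11 of the 32 assignments to (y1,y2,y3,y4,y5) work.
  y6=T, y7=F: a clause becomes empty — 0.
  y6=F, y7=T: a clause becomes empty — 0.
  y6=F, y7=F: a clause becomes empty — 0.
Total: 11 + 0 + 0 + 0 = 11.

11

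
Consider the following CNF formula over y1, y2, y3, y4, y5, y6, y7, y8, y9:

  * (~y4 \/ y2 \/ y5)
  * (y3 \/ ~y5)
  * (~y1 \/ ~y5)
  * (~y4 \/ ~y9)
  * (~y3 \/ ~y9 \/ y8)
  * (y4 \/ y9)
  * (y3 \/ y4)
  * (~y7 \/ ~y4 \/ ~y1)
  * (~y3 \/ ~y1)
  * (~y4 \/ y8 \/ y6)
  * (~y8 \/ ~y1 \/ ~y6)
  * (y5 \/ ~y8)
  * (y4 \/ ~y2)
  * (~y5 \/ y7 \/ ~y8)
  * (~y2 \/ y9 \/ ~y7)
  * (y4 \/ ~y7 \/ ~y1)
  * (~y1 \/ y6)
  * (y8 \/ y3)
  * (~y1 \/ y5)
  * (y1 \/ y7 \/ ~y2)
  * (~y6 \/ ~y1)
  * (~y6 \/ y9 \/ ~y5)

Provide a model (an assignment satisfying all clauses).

y1 = F, y2 = F, y3 = T, y4 = F, y5 = T, y6 = T, y7 = T, y8 = T, y9 = T

Try y1 = False.
Set y2 = False and propagate.
Branch on y3: take y3 = True.
For the remaining variables, y4 = False, y5 = True, y6 = True, y7 = True, y8 = True, y9 = True works.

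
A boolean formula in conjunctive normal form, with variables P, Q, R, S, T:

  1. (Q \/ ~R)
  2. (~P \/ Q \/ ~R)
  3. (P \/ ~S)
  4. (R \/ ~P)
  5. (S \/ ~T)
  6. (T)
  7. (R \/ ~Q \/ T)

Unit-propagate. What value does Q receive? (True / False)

True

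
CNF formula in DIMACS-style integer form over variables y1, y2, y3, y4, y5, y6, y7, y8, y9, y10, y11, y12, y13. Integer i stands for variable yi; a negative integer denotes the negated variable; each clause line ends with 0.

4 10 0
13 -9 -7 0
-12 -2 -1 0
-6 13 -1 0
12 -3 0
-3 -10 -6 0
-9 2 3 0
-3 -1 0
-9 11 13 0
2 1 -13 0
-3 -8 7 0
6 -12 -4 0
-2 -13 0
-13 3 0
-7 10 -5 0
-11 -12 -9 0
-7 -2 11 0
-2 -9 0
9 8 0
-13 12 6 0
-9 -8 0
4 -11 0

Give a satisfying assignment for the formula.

y1=T  y2=T  y3=F  y4=T  y5=T  y6=F  y7=F  y8=T  y9=F  y10=T  y11=T  y12=F  y13=F

Set y1 = True and propagate.
  then y3 is forced to False.
  then y13 is forced to False.
  then y6 is forced to False.
Branch on y2: take y2 = True.
  then y12 is forced to False.
  then y9 is forced to False.
  then y8 is forced to True.
The remaining clauses are satisfied by y4 = True, y5 = True, y7 = False, y10 = True, y11 = True.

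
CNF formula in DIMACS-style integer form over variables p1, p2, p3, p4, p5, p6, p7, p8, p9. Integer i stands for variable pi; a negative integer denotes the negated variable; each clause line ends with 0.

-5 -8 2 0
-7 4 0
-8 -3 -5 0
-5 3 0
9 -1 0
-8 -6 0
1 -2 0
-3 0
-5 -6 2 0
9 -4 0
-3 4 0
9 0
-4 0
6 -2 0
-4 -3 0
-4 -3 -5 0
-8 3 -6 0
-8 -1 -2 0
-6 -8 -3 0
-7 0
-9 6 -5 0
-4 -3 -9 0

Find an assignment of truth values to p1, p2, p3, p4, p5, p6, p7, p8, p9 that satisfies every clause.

p1=True, p2=False, p3=False, p4=False, p5=False, p6=True, p7=False, p8=False, p9=True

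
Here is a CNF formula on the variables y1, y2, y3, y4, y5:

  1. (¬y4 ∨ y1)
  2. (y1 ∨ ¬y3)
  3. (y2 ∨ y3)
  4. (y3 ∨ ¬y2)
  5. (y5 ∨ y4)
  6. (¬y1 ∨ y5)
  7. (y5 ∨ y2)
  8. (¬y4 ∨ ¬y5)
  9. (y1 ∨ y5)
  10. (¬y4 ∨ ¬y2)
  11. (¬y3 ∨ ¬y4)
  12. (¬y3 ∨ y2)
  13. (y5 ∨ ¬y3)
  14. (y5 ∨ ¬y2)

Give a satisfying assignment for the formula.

Try y1 = True.
  then y5 is forced to True.
  then y4 is forced to False.
The remaining clauses are satisfied by y2 = True, y3 = True.

y1=True  y2=True  y3=True  y4=False  y5=True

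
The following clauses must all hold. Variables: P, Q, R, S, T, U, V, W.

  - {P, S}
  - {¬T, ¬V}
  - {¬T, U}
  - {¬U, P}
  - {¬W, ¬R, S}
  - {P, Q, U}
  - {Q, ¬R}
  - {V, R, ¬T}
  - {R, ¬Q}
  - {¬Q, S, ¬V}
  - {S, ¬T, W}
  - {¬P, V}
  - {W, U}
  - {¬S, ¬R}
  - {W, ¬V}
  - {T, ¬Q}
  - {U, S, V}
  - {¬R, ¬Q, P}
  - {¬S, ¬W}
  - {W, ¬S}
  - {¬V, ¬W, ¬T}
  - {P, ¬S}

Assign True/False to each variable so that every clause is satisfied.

P=T  Q=F  R=F  S=F  T=F  U=T  V=T  W=T

Check each clause:
  1. {S, P} — P is true.
  2. {¬T, ¬V} — ¬T is true.
  3. {¬T, U} — ¬T is true.
  4. {¬U, P} — P is true.
  5. {S, ¬R, ¬W} — ¬R is true.
  6. {P, Q, U} — P is true.
  7. {¬R, Q} — ¬R is true.
  8. {¬T, V, R} — ¬T is true.
  9. {R, ¬Q} — ¬Q is true.
  10. {¬V, ¬Q, S} — ¬Q is true.
  11. {W, ¬T, S} — W is true.
  12. {¬P, V} — V is true.
  13. {U, W} — W is true.
  14. {¬S, ¬R} — ¬S is true.
  15. {¬V, W} — W is true.
  16. {T, ¬Q} — ¬Q is true.
  17. {V, U, S} — U is true.
  18. {P, ¬R, ¬Q} — P is true.
  19. {¬S, ¬W} — ¬S is true.
  20. {¬S, W} — W is true.
  21. {¬W, ¬T, ¬V} — ¬T is true.
  22. {¬S, P} — P is true.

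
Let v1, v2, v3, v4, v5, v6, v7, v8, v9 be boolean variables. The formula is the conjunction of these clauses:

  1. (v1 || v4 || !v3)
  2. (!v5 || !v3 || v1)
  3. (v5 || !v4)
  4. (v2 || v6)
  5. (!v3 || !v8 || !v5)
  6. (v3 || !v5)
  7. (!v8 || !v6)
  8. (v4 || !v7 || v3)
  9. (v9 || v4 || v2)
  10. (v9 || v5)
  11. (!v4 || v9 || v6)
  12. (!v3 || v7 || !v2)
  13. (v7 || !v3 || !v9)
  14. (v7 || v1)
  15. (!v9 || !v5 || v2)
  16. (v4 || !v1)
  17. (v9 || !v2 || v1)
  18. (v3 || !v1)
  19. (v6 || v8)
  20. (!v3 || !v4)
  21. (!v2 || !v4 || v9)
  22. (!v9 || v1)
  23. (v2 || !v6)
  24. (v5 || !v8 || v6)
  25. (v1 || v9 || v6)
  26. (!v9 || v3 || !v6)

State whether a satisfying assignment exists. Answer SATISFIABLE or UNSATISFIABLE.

v3 = True:
  propagation gives v4=False, v1=True; an empty clause results — contradiction.
v3 = False:
  propagation gives v5=False, v4=False, v7=False, v9=True; an empty clause results — contradiction.
Every branch closes, so no satisfying assignment exists.

UNSATISFIABLE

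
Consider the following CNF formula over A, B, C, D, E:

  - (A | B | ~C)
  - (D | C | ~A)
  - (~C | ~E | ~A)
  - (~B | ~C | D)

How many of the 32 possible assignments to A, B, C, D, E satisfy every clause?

Split on C, then A.
  C=T, A=T: remaining (B,D,E) ∈ {(F,F,F); (F,T,F); (T,T,F)} — 3.
  C=T, A=F: remaining (B,D,E) ∈ {(T,T,F); (T,T,T)} — 2.
  C=F, A=T: remaining (B,D,E) ∈ {(F,T,F); (F,T,T); (T,T,F); (T,T,T)} — 4.
  C=F, A=F: B, D, E free → 2^3 = 8.
Total: 3 + 2 + 4 + 8 = 17.

17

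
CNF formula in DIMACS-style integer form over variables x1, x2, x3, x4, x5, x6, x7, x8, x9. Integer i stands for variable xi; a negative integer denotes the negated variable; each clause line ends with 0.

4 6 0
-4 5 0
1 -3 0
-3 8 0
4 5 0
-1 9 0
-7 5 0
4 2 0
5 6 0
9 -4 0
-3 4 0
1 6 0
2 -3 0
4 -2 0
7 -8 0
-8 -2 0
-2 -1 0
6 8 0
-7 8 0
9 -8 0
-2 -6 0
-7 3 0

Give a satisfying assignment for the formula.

x5 occurs only positively in the remaining clauses — set x5 = True.
x9 occurs only positively in the remaining clauses — set x9 = True.
Set x1 = True and propagate.
  then x2 is forced to False.
  then x4 is forced to True.
  then x3 is forced to False.
  then x7 is forced to False.
  then x8 is forced to False.
  then x6 is forced to True.
Every clause has at least one true literal under this assignment.
Check each clause:
  1. (x6 ∨ x4) — x4 is true.
  2. (¬x4 ∨ x5) — x5 is true.
  3. (x1 ∨ ¬x3) — x1 is true.
  4. (¬x3 ∨ x8) — ¬x3 is true.
  5. (x4 ∨ x5) — x4 is true.
  6. (x9 ∨ ¬x1) — x9 is true.
  7. (¬x7 ∨ x5) — ¬x7 is true.
  8. (x4 ∨ x2) — x4 is true.
  9. (x6 ∨ x5) — x5 is true.
  10. (x9 ∨ ¬x4) — x9 is true.
  11. (¬x3 ∨ x4) — x4 is true.
  12. (x1 ∨ x6) — x1 is true.
  13. (¬x3 ∨ x2) — ¬x3 is true.
  14. (¬x2 ∨ x4) — x4 is true.
  15. (x7 ∨ ¬x8) — ¬x8 is true.
  16. (¬x2 ∨ ¬x8) — ¬x8 is true.
  17. (¬x1 ∨ ¬x2) — ¬x2 is true.
  18. (x8 ∨ x6) — x6 is true.
  19. (¬x7 ∨ x8) — ¬x7 is true.
  20. (¬x8 ∨ x9) — ¬x8 is true.
  21. (¬x2 ∨ ¬x6) — ¬x2 is true.
  22. (x3 ∨ ¬x7) — ¬x7 is true.

x1=T, x2=F, x3=F, x4=T, x5=T, x6=T, x7=F, x8=F, x9=T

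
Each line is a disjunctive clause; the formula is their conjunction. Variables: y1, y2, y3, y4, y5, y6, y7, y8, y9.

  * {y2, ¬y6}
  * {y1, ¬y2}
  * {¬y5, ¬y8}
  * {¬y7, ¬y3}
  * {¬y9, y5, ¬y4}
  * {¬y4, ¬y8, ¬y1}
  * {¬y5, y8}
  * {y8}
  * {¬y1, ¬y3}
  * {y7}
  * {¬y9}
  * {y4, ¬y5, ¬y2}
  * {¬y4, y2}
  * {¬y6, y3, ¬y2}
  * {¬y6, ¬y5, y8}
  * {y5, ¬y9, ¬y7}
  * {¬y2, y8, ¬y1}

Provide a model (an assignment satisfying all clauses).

The clause (y8) is unit: y8 must be True.
The clause (¬y5) is unit: y5 must be False.
The clause (y7) is unit: y7 must be True.
Unit propagation: (¬y3) forces y3 = False.
Unit propagation: (¬y9) forces y9 = False.
y4 occurs only negated in the remaining clauses — set y4 = False.
y6 occurs only negated in the remaining clauses — set y6 = False.
Branch on y1: take y1 = False.
  then y2 is forced to False.

y1=False, y2=False, y3=False, y4=False, y5=False, y6=False, y7=True, y8=True, y9=False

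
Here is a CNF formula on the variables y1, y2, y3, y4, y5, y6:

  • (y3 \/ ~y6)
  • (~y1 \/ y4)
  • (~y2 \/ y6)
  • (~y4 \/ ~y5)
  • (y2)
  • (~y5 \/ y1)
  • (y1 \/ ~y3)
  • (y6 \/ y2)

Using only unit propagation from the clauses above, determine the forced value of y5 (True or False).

False

(y2) is a unit clause: y2 = True.
(~y2 \/ y6) with y2 = True leaves only y6, so y6 = True.
In (~y6 \/ y3), ~y6 is now false; y3 must hold, so y3 = True.
From (~y3 \/ y1) and y3 = True: y1 = True.
(y4 \/ ~y1): since y1 = True, the clause reduces to (y4). y4 = True.
From (~y4 \/ ~y5) and y4 = True: y5 = False.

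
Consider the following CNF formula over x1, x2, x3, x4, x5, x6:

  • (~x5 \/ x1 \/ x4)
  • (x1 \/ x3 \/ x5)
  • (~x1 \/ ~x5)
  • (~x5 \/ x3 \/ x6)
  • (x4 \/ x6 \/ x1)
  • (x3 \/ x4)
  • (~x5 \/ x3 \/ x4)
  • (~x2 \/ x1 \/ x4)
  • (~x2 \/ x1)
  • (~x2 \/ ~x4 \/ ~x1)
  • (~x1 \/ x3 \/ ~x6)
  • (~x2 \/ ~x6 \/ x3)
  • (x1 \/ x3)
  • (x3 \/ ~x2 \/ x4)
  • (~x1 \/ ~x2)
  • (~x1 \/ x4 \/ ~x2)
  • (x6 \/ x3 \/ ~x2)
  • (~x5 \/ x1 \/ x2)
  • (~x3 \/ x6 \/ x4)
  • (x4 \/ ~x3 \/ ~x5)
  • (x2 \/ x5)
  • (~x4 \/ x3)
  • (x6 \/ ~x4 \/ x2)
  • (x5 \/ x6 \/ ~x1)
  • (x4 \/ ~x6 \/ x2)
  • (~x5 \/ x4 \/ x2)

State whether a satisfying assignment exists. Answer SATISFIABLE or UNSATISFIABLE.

x4 = True:
  x1 = True:
    propagation gives x5=False, x2=False; an empty clause results — contradiction.
  x1 = False:
    propagation gives x2=False, x5=False; an empty clause results — contradiction.
x4 = False:
  propagation gives x3=True, x6=True, x5=False, x2=True; an empty clause results — contradiction.
Every branch closes, so no satisfying assignment exists.

UNSATISFIABLE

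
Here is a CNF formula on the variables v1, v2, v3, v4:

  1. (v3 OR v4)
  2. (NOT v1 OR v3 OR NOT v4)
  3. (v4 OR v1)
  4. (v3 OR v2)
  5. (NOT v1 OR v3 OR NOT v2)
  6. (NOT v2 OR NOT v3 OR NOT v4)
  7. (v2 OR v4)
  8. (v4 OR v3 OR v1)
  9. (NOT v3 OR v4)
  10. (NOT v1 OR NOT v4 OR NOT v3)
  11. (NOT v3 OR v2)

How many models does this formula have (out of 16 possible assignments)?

1

Satisfying assignments:
  v1=0 v2=1 v3=0 v4=1
Count: 1.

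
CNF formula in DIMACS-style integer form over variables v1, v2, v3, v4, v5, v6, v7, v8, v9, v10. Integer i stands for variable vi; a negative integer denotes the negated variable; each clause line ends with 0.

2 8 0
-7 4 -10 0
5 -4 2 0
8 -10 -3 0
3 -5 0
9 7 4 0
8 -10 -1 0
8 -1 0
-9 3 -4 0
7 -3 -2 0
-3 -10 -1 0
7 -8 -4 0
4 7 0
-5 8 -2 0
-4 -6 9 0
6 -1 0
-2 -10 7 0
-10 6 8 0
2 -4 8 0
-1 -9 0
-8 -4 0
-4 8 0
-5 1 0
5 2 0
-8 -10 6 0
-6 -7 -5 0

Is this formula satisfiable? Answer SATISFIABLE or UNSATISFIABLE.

SATISFIABLE

v10 occurs only negated in the remaining clauses — set v10 = False.
Try v1 = False.
  then v5 is forced to False.
  then v2 is forced to True.
Branch on v3: take v3 = False.
For the remaining variables, v4 = False, v6 = False, v7 = True, v8 = True, v9 = False works.
Every clause has at least one true literal under this assignment.
So v1=False  v2=True  v3=False  v4=False  v5=False  v6=False  v7=True  v8=True  v9=False  v10=False is a satisfying assignment.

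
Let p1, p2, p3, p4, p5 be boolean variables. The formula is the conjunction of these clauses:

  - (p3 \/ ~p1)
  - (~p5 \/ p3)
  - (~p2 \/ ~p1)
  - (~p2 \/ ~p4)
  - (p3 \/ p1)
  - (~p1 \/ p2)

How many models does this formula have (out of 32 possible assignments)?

6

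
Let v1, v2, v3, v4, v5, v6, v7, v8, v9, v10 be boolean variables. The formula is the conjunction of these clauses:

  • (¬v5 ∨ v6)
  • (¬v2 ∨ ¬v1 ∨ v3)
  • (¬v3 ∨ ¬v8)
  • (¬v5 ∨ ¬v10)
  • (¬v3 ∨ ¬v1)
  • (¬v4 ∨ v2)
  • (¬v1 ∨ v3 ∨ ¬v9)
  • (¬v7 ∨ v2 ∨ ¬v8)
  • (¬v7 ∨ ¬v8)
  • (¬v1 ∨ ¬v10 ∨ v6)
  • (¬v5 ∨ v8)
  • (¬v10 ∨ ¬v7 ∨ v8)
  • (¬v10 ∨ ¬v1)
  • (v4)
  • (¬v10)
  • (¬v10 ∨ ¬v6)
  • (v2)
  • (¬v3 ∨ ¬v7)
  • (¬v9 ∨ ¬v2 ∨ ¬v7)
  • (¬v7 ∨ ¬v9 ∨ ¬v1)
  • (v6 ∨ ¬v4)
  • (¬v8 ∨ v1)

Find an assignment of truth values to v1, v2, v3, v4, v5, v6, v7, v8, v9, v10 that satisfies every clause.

v1=False, v2=True, v3=False, v4=True, v5=False, v6=True, v7=False, v8=False, v9=False, v10=False

(v4) is a unit clause, so v4 = True.
Unit propagation: (v2) forces v2 = True.
The clause (¬v10) is unit: v10 must be False.
Unit propagation: (v6) forces v6 = True.
v5 occurs only negated in the remaining clauses — set v5 = False.
Pure literal: v7 appears only negated; assign v7 = False.
Set v1 = False and propagate.
  then v8 is forced to False.
v3, v9 are now unconstrained; take v3 = False, v9 = False.
Check each clause:
  1. (v6 ∨ ¬v5) — ¬v5 is true.
  2. (¬v2 ∨ ¬v1 ∨ v3) — ¬v1 is true.
  3. (¬v8 ∨ ¬v3) — ¬v8 is true.
  4. (¬v10 ∨ ¬v5) — ¬v5 is true.
  5. (¬v1 ∨ ¬v3) — ¬v3 is true.
  6. (v2 ∨ ¬v4) — v2 is true.
  7. (¬v9 ∨ ¬v1 ∨ v3) — ¬v1 is true.
  8. (v2 ∨ ¬v7 ∨ ¬v8) — ¬v8 is true.
  9. (¬v7 ∨ ¬v8) — ¬v8 is true.
  10. (¬v1 ∨ v6 ∨ ¬v10) — ¬v1 is true.
  11. (v8 ∨ ¬v5) — ¬v5 is true.
  12. (¬v7 ∨ v8 ∨ ¬v10) — ¬v7 is true.
  13. (¬v1 ∨ ¬v10) — ¬v10 is true.
  14. (v4) — v4 is true.
  15. (¬v10) — ¬v10 is true.
  16. (¬v6 ∨ ¬v10) — ¬v10 is true.
  17. (v2) — v2 is true.
  18. (¬v7 ∨ ¬v3) — ¬v7 is true.
  19. (¬v9 ∨ ¬v7 ∨ ¬v2) — ¬v7 is true.
  20. (¬v1 ∨ ¬v9 ∨ ¬v7) — ¬v7 is true.
  21. (¬v4 ∨ v6) — v6 is true.
  22. (v1 ∨ ¬v8) — ¬v8 is true.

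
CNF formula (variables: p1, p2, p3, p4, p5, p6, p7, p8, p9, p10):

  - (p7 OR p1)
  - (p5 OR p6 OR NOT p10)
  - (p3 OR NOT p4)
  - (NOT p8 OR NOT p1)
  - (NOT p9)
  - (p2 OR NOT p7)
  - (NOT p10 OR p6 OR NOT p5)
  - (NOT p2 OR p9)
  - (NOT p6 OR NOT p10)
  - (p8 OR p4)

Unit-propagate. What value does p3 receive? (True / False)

Unit clause (NOT p9) sets p9 = False.
(p9 OR NOT p2): since p9 = False, the clause reduces to (NOT p2). p2 = False.
From (NOT p7 OR p2) and p2 = False: p7 = False.
In (p1 OR p7), p7 is now false; p1 must hold, so p1 = True.
(NOT p8 OR NOT p1) with p1 = True leaves only NOT p8, so p8 = False.
(p4 OR p8): since p8 = False, the clause reduces to (p4). p4 = True.
(NOT p4 OR p3): since p4 = True, the clause reduces to (p3). p3 = True.

True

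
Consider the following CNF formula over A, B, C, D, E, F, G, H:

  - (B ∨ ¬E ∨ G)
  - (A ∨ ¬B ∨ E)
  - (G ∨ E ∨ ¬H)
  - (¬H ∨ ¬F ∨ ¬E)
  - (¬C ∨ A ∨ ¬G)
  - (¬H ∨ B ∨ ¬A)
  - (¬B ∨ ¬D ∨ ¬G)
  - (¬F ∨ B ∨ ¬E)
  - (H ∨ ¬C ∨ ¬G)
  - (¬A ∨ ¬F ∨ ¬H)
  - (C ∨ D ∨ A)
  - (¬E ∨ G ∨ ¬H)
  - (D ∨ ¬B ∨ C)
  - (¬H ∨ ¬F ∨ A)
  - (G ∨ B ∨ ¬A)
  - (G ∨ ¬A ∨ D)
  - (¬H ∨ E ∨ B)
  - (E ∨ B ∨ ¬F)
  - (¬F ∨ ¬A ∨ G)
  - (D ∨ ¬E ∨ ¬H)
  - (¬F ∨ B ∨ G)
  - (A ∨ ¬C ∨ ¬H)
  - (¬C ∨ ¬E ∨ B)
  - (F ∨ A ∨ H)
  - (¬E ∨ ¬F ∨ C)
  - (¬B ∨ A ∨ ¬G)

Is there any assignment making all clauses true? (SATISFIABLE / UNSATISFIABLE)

SATISFIABLE

Branch on A: take A = False.
Set B = True and propagate.
  then E is forced to True.
  then G is forced to False.
  then H is forced to False.
  then F is forced to True.
  then C is forced to True.
D is now unconstrained; take D = False.
So A=False, B=True, C=True, D=False, E=True, F=True, G=False, H=False is a satisfying assignment.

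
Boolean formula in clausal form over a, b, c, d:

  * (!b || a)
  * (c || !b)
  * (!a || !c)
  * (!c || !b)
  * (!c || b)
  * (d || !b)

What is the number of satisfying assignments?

4

Satisfying assignments:
  a=F b=F c=F d=F
  a=F b=F c=F d=T
  a=T b=F c=F d=F
  a=T b=F c=F d=T
That's 4 in total.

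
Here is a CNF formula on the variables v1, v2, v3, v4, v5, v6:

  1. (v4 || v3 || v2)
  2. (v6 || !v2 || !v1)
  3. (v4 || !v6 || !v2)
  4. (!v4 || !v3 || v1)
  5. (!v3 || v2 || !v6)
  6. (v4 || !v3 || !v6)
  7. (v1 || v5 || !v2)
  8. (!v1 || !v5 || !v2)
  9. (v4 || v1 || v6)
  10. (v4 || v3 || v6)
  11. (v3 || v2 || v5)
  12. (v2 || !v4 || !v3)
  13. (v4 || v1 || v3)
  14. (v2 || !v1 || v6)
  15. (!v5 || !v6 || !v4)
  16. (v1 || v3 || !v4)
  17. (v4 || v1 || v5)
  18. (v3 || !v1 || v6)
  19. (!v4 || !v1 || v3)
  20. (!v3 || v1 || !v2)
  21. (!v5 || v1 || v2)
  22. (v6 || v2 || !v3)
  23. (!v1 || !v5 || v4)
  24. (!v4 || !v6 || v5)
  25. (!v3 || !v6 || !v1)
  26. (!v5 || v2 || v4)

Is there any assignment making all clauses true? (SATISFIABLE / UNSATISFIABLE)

UNSATISFIABLE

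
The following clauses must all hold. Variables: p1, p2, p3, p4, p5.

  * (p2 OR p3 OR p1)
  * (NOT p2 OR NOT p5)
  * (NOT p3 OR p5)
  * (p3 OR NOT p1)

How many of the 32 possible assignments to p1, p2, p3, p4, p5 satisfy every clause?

6

The models are:
  p1=F p2=F p3=T p4=F p5=T
  p1=F p2=F p3=T p4=T p5=T
  p1=F p2=T p3=F p4=F p5=F
  p1=F p2=T p3=F p4=T p5=F
  p1=T p2=F p3=T p4=F p5=T
  p1=T p2=F p3=T p4=T p5=T
Count: 6.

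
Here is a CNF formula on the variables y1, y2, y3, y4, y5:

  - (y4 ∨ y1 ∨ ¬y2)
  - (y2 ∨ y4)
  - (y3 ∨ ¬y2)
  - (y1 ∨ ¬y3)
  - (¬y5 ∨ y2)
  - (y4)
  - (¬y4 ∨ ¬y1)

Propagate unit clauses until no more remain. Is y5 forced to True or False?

False

(y4) is a unit clause: y4 = True.
(¬y1 ∨ ¬y4) with y4 = True leaves only ¬y1, so y1 = False.
(y1 ∨ ¬y3) with y1 = False leaves only ¬y3, so y3 = False.
From (y3 ∨ ¬y2) and y3 = False: y2 = False.
(¬y5 ∨ y2) with y2 = False leaves only ¬y5, so y5 = False.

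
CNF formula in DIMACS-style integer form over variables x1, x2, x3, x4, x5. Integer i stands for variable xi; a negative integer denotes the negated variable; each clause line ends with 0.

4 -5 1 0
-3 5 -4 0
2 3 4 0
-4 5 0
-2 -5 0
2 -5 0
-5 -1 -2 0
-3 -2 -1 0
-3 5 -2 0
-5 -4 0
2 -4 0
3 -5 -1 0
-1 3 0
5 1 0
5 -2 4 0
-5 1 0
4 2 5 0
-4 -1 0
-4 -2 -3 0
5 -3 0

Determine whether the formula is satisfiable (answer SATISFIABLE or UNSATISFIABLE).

UNSATISFIABLE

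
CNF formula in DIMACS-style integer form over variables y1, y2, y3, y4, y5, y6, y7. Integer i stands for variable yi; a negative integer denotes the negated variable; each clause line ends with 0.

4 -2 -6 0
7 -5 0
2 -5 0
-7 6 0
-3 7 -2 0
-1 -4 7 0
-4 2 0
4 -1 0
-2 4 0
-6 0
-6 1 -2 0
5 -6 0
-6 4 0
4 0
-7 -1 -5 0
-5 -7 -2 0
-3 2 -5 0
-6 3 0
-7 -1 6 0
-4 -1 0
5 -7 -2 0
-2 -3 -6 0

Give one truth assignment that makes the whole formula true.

y1 = 0, y2 = 1, y3 = 0, y4 = 1, y5 = 0, y6 = 0, y7 = 0

Unit propagation: (¬y6) forces y6 = False.
(¬y7) is a unit clause, so y7 = False.
Unit propagation: (¬y5) forces y5 = False.
The clause (y4) is unit: y4 must be True.
Unit propagation: (¬y1) forces y1 = False.
The clause (y2) is unit: y2 must be True.
Unit propagation: (¬y3) forces y3 = False.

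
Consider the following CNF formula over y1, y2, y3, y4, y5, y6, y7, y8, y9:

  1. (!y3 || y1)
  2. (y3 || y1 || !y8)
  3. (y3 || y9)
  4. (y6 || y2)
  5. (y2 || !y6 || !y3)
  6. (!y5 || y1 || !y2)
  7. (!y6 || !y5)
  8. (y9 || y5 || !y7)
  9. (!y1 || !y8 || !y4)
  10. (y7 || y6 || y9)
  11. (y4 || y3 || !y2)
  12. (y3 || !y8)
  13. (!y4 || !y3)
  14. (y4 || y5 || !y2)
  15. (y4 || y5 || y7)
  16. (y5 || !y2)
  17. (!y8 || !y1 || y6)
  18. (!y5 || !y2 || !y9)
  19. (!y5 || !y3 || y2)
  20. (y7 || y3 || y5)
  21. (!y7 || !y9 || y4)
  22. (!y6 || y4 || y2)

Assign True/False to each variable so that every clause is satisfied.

y8 occurs only negated in the remaining clauses — set y8 = False.
Branch on y1: take y1 = True.
Try y2 = False.
  then y6 is forced to True.
  then y3 is forced to False.
  then y9 is forced to True.
  then y5 is forced to False.
  then y7 is forced to True.
  then y4 is forced to True.
Every clause has at least one true literal under this assignment.

y1=T, y2=F, y3=F, y4=T, y5=F, y6=T, y7=T, y8=F, y9=T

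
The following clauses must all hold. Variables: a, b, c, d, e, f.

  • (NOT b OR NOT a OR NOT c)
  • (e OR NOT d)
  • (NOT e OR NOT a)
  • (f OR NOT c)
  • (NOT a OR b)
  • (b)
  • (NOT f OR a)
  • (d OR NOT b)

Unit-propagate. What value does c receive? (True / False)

Unit clause (b) sets b = True.
In (NOT b OR d), NOT b is now false; d must hold, so d = True.
(e OR NOT d): since d = True, the clause reduces to (e). e = True.
(NOT a OR NOT e) with e = True leaves only NOT a, so a = False.
In (NOT f OR a), a is now false; NOT f must hold, so f = False.
In (NOT c OR f), f is now false; NOT c must hold, so c = False.

False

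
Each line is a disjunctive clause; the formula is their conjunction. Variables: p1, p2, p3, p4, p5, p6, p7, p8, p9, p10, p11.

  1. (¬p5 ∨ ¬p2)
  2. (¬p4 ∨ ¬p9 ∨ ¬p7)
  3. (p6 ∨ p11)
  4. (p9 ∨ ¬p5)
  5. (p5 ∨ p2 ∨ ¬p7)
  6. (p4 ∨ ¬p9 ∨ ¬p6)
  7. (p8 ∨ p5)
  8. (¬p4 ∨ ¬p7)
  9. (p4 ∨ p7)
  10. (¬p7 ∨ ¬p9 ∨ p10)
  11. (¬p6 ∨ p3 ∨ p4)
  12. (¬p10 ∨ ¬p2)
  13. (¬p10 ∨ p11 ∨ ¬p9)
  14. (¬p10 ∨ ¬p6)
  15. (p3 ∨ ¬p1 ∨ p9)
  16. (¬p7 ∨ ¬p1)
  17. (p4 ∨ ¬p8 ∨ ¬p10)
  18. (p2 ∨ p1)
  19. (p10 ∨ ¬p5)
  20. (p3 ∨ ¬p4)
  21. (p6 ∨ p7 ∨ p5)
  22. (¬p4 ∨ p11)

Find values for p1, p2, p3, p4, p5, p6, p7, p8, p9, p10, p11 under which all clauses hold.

p1=1, p2=0, p3=1, p4=1, p5=1, p6=0, p7=0, p8=1, p9=1, p10=1, p11=1

Pure literal: p3 appears only positively; assign p3 = True.
p11 occurs only positively in the remaining clauses — set p11 = True.
Try p1 = True.
  then p7 is forced to False.
  then p4 is forced to True.
The remaining clauses are satisfied by p2 = False, p5 = True, p6 = False, p8 = True, p9 = True, p10 = True.
Every clause has at least one true literal under this assignment.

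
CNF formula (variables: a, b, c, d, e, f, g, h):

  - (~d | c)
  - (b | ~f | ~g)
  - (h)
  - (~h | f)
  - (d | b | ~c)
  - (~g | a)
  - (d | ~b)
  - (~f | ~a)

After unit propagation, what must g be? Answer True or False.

(h) stands alone — h = True.
(~h | f): since h = True, the clause reduces to (f). f = True.
From (~f | ~a) and f = True: a = False.
(a | ~g) with a = False leaves only ~g, so g = False.

False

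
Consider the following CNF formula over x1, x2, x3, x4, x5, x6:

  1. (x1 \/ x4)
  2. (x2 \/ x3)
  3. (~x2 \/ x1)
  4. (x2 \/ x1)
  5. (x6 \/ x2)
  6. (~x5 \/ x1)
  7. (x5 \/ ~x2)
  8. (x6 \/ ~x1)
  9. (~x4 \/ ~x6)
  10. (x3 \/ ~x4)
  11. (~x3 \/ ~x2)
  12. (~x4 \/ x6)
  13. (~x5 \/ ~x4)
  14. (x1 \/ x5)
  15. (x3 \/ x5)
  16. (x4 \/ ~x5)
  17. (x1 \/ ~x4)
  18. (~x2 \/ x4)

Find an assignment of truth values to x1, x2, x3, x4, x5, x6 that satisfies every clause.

Set x1 = True and propagate.
  then x6 is forced to True.
  then x4 is forced to False.
  then x5 is forced to False.
  then x2 is forced to False.
  then x3 is forced to True.

x1=True, x2=False, x3=True, x4=False, x5=False, x6=True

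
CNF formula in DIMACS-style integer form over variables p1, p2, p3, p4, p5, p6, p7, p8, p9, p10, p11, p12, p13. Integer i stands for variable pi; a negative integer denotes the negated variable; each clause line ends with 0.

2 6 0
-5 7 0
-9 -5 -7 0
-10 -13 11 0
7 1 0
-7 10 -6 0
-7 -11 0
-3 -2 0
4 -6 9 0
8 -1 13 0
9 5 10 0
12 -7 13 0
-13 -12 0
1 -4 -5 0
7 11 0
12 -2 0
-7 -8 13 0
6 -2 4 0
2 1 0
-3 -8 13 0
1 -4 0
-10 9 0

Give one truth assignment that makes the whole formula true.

p3 occurs only negated in the remaining clauses — set p3 = False.
Branch on p1: take p1 = True.
Branch on p2: take p2 = False.
  then p6 is forced to True.
Set p4 = True and propagate.
For the remaining variables, p5 = False, p7 = False, p8 = False, p9 = True, p10 = True, p11 = True, p12 = False, p13 = True works.

p1=1, p2=0, p3=0, p4=1, p5=0, p6=1, p7=0, p8=0, p9=1, p10=1, p11=1, p12=0, p13=1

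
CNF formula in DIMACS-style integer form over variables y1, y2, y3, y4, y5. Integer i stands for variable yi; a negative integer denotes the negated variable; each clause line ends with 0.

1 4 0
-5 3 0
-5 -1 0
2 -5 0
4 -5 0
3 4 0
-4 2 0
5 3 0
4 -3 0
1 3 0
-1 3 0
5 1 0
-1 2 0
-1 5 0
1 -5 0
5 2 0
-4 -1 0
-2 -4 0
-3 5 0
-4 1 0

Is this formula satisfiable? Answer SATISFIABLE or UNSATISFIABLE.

UNSATISFIABLE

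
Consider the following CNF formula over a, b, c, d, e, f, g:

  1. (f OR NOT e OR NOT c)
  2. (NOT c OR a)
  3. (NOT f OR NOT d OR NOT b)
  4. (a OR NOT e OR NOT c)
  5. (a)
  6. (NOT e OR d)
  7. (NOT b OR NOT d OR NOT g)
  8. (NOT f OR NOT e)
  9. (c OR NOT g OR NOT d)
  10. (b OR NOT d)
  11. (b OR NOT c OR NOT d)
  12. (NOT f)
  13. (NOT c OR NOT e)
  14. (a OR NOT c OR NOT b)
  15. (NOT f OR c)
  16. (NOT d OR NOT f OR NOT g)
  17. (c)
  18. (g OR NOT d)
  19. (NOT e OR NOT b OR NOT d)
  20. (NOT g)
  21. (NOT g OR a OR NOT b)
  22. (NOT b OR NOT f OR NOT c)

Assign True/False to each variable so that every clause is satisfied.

a = True  b = True  c = True  d = False  e = False  f = False  g = False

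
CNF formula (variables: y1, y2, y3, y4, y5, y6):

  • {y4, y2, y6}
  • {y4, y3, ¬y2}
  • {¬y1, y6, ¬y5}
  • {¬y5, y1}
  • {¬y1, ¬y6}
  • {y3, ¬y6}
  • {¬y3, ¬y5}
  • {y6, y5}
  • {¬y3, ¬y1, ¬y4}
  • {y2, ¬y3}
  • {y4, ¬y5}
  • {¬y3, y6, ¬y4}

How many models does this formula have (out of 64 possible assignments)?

2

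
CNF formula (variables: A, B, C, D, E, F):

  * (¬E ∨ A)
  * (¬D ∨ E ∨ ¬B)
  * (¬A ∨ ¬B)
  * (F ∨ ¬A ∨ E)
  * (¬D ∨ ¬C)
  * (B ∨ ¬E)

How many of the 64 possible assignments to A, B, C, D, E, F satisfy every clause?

13

Split on E, then A.
  E=T, A=T: a clause becomes empty — 0.
  E=T, A=F: a clause becomes empty — 0.
  E=F, A=T: remaining (B,C,D,F) ∈ {(F,F,F,T); (F,F,T,T); (F,T,F,T)} — 3.
  E=F, A=F: F free; 5 ways for (B,C,D) × 2^1 = 10.
Total: 0 + 0 + 3 + 10 = 13.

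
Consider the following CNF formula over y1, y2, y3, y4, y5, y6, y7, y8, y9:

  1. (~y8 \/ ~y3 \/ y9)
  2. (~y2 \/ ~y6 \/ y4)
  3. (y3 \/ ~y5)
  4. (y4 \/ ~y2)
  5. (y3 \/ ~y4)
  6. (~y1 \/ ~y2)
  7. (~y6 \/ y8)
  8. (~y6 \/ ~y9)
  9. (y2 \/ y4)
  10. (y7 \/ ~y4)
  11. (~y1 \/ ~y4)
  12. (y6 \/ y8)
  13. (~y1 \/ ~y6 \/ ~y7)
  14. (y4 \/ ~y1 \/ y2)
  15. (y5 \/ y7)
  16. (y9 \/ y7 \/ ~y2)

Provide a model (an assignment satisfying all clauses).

y1=F  y2=F  y3=T  y4=T  y5=T  y6=F  y7=T  y8=T  y9=T

Check each clause:
  1. (~y8 \/ ~y3 \/ y9) — y9 is true.
  2. (y4 \/ ~y2 \/ ~y6) — ~y6 is true.
  3. (~y5 \/ y3) — y3 is true.
  4. (y4 \/ ~y2) — y4 is true.
  5. (~y4 \/ y3) — y3 is true.
  6. (~y1 \/ ~y2) — ~y1 is true.
  7. (~y6 \/ y8) — y8 is true.
  8. (~y9 \/ ~y6) — ~y6 is true.
  9. (y4 \/ y2) — y4 is true.
  10. (y7 \/ ~y4) — y7 is true.
  11. (~y1 \/ ~y4) — ~y1 is true.
  12. (y8 \/ y6) — y8 is true.
  13. (~y6 \/ ~y7 \/ ~y1) — ~y6 is true.
  14. (y4 \/ y2 \/ ~y1) — y4 is true.
  15. (y7 \/ y5) — y5 is true.
  16. (y9 \/ ~y2 \/ y7) — y9 is true.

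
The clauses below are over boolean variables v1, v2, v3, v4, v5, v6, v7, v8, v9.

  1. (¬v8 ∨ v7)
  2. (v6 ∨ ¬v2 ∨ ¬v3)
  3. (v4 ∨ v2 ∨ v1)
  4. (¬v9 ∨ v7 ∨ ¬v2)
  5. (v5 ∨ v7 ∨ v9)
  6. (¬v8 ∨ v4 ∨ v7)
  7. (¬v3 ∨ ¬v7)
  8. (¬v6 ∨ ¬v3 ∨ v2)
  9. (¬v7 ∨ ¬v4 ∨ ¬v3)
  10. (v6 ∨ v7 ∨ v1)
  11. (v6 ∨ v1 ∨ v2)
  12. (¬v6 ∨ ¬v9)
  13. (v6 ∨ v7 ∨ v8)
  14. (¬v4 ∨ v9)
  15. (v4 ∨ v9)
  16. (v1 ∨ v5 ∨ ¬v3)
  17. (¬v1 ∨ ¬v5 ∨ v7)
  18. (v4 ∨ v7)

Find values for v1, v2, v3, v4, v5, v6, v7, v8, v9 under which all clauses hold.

Pure literal: v3 appears only negated; assign v3 = False.
Branch on v1: take v1 = True.
Set v2 = False and propagate.
For the remaining variables, v4 = True, v5 = True, v6 = False, v7 = True, v8 = False, v9 = True works.
Check each clause:
  1. (¬v8 ∨ v7) — ¬v8 is true.
  2. (¬v2 ∨ ¬v3 ∨ v6) — ¬v3 is true.
  3. (v1 ∨ v4 ∨ v2) — v1 is true.
  4. (¬v2 ∨ v7 ∨ ¬v9) — v7 is true.
  5. (v9 ∨ v7 ∨ v5) — v9 is true.
  6. (v4 ∨ ¬v8 ∨ v7) — ¬v8 is true.
  7. (¬v3 ∨ ¬v7) — ¬v3 is true.
  8. (¬v6 ∨ ¬v3 ∨ v2) — ¬v6 is true.
  9. (¬v3 ∨ ¬v7 ∨ ¬v4) — ¬v3 is true.
  10. (v1 ∨ v6 ∨ v7) — v1 is true.
  11. (v2 ∨ v6 ∨ v1) — v1 is true.
  12. (¬v9 ∨ ¬v6) — ¬v6 is true.
  13. (v6 ∨ v8 ∨ v7) — v7 is true.
  14. (¬v4 ∨ v9) — v9 is true.
  15. (v4 ∨ v9) — v9 is true.
  16. (v5 ∨ v1 ∨ ¬v3) — v1 is true.
  17. (v7 ∨ ¬v1 ∨ ¬v5) — v7 is true.
  18. (v4 ∨ v7) — v4 is true.

v1=True, v2=False, v3=False, v4=True, v5=True, v6=False, v7=True, v8=False, v9=True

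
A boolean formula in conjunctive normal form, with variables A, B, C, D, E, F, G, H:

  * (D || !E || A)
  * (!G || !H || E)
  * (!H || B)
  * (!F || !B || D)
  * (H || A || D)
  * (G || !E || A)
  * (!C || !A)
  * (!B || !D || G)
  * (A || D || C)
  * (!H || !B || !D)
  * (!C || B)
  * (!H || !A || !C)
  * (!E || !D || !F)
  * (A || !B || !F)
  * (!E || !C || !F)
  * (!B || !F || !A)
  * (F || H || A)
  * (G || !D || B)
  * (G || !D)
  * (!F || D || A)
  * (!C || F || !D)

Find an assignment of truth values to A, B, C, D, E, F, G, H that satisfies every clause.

A=True, B=False, C=False, D=False, E=True, F=False, G=True, H=False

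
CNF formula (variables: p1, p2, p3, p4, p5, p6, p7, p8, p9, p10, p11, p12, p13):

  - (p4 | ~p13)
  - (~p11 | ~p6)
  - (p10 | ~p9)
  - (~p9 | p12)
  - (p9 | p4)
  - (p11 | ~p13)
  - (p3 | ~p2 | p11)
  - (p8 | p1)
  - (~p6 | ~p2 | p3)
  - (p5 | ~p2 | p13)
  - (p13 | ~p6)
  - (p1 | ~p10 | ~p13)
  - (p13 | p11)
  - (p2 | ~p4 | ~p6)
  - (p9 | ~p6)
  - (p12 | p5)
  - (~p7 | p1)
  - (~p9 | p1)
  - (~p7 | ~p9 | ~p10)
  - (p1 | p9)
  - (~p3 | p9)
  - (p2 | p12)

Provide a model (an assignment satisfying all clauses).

p1 occurs only positively in the remaining clauses — set p1 = True.
p5 occurs only positively in the remaining clauses — set p5 = True.
Try p2 = False.
  then p12 is forced to True.
Branch on p3: take p3 = False.
Branch on p4: take p4 = True.
  then p6 is forced to False.
The remaining clauses are satisfied by p7 = True, p8 = True, p9 = False, p10 = True, p11 = True, p13 = True.

p1=T, p2=F, p3=F, p4=T, p5=T, p6=F, p7=T, p8=T, p9=F, p10=T, p11=T, p12=T, p13=T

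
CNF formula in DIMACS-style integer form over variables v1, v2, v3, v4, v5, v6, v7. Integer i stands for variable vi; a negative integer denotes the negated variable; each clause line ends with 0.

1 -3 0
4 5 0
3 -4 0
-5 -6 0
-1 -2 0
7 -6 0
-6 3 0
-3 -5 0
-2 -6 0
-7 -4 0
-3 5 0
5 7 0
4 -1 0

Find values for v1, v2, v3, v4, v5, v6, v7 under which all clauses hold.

v1=F, v2=F, v3=F, v4=F, v5=T, v6=F, v7=F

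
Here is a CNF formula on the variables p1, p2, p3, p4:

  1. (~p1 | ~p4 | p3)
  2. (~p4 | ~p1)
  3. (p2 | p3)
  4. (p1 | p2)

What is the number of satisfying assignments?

The models are:
  p1=0 p2=1 p3=0 p4=0
  p1=0 p2=1 p3=0 p4=1
  p1=0 p2=1 p3=1 p4=0
  p1=0 p2=1 p3=1 p4=1
  p1=1 p2=0 p3=1 p4=0
  p1=1 p2=1 p3=0 p4=0
  p1=1 p2=1 p3=1 p4=0
That's 7 in total.

7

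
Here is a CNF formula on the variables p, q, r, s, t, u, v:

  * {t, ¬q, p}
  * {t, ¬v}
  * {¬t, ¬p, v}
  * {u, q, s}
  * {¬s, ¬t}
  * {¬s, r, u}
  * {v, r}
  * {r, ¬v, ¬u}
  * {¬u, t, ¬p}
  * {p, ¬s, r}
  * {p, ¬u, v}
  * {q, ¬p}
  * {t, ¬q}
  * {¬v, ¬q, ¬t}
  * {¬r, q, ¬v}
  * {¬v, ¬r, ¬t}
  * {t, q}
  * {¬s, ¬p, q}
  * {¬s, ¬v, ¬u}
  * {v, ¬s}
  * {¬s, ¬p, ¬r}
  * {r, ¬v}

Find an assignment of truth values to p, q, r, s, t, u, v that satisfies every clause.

p = F, q = T, r = T, s = F, t = T, u = F, v = F

Set p = False and propagate.
Set q = True and propagate.
  then t is forced to True.
  then s is forced to False.
  then v is forced to False.
  then r is forced to True.
  then u is forced to False.
Every clause has at least one true literal under this assignment.
Check each clause:
  1. {¬q, p, t} — t is true.
  2. {t, ¬v} — ¬v is true.
  3. {¬t, v, ¬p} — ¬p is true.
  4. {q, s, u} — q is true.
  5. {¬t, ¬s} — ¬s is true.
  6. {u, r, ¬s} — r is true.
  7. {v, r} — r is true.
  8. {¬v, r, ¬u} — ¬v is true.
  9. {¬p, t, ¬u} — ¬u is true.
  10. {p, ¬s, r} — r is true.
  11. {v, ¬u, p} — ¬u is true.
  12. {q, ¬p} — q is true.
  13. {¬q, t} — t is true.
  14. {¬t, ¬q, ¬v} — ¬v is true.
  15. {¬r, q, ¬v} — ¬v is true.
  16. {¬r, ¬t, ¬v} — ¬v is true.
  17. {q, t} — q is true.
  18. {¬s, q, ¬p} — q is true.
  19. {¬v, ¬s, ¬u} — ¬v is true.
  20. {¬s, v} — ¬s is true.
  21. {¬s, ¬p, ¬r} — ¬s is true.
  22. {r, ¬v} — ¬v is true.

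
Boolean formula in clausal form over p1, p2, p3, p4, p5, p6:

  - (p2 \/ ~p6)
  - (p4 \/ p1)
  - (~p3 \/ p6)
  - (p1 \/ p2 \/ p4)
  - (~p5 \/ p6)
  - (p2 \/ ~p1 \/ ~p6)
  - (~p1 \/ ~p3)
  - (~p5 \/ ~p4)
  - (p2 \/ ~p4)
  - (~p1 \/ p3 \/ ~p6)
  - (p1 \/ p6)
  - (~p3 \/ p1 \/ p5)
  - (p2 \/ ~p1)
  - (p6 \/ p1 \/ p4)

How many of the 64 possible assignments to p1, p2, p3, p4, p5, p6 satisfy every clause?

The models are:
  p1=F p2=T p3=F p4=T p5=F p6=T
  p1=T p2=T p3=F p4=F p5=F p6=F
  p1=T p2=T p3=F p4=T p5=F p6=F
Count: 3.

3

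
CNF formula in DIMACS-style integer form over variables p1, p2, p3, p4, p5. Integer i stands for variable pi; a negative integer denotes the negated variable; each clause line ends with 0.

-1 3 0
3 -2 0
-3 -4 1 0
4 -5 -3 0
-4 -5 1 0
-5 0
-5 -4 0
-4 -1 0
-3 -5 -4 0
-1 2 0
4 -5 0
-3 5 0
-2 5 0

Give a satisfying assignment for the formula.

p1 = 0, p2 = 0, p3 = 0, p4 = 1, p5 = 0

Check each clause:
  1. (!p1 || p3) — !p1 is true.
  2. (!p2 || p3) — !p2 is true.
  3. (!p3 || p1 || !p4) — !p3 is true.
  4. (!p5 || !p3 || p4) — !p5 is true.
  5. (p1 || !p4 || !p5) — !p5 is true.
  6. (!p5) — !p5 is true.
  7. (!p5 || !p4) — !p5 is true.
  8. (!p4 || !p1) — !p1 is true.
  9. (!p3 || !p5 || !p4) — !p5 is true.
  10. (!p1 || p2) — !p1 is true.
  11. (p4 || !p5) — !p5 is true.
  12. (p5 || !p3) — !p3 is true.
  13. (!p2 || p5) — !p2 is true.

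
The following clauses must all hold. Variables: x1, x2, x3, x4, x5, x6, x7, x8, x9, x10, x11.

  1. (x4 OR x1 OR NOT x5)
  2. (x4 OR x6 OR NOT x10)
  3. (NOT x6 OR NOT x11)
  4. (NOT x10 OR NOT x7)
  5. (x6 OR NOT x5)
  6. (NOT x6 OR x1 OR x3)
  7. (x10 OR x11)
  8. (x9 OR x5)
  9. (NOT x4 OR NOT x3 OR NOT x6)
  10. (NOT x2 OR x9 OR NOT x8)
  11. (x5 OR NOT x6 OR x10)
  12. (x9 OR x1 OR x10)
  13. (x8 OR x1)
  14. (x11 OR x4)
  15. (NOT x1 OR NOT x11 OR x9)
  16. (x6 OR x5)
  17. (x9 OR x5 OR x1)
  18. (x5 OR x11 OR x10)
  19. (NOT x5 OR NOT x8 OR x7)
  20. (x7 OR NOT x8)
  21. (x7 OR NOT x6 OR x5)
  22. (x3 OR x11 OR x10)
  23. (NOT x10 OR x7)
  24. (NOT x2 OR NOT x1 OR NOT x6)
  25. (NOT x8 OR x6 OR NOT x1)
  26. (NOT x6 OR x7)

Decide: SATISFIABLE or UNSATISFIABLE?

x6 = True:
  propagation gives x11=False, x10=True, x7=False; an empty clause results — contradiction.
x6 = False:
  propagation gives x5=False; an empty clause results — contradiction.
Every branch closes, so no satisfying assignment exists.

UNSATISFIABLE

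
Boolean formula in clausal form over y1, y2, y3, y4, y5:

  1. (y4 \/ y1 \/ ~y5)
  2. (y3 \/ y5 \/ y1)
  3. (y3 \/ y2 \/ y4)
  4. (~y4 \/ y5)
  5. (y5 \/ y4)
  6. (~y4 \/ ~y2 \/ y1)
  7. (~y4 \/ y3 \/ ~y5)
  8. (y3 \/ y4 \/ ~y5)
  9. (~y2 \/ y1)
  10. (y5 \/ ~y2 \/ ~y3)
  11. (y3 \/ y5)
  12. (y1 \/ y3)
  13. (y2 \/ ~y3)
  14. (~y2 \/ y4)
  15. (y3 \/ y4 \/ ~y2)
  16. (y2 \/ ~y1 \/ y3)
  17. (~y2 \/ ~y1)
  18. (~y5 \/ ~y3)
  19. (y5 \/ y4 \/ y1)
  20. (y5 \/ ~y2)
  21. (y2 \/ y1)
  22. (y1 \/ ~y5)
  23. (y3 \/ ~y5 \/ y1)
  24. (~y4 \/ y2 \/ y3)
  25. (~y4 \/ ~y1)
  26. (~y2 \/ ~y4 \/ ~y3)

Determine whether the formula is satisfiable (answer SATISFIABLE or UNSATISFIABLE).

y3 = True:
  propagation gives y2=True, y1=True; an empty clause results — contradiction.
y3 = False:
  propagation gives y5=True, y4=False; an empty clause results — contradiction.
Every branch closes, so no satisfying assignment exists.

UNSATISFIABLE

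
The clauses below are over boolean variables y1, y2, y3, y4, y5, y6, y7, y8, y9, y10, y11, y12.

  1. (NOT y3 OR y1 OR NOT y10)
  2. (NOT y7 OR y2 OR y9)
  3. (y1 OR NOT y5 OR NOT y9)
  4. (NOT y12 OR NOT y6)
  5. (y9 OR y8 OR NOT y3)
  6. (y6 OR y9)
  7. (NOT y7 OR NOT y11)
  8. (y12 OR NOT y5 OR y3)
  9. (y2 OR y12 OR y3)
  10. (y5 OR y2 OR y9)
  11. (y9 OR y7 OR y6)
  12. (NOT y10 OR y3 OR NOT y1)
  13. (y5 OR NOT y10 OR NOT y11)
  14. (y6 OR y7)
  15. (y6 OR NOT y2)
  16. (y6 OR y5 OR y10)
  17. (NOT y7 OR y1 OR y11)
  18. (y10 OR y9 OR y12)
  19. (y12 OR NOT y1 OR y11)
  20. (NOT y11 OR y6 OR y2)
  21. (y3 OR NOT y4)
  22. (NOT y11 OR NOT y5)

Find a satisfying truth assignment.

Pure literal: y8 appears only positively; assign y8 = True.
Branch on y1: take y1 = True.
The remaining clauses are satisfied by y2 = False, y3 = True, y4 = True, y5 = True, y6 = False, y7 = True, y9 = True, y10 = False, y11 = False, y12 = True.
Every clause has at least one true literal under this assignment.

y1=T, y2=F, y3=T, y4=T, y5=T, y6=F, y7=T, y8=T, y9=T, y10=F, y11=F, y12=T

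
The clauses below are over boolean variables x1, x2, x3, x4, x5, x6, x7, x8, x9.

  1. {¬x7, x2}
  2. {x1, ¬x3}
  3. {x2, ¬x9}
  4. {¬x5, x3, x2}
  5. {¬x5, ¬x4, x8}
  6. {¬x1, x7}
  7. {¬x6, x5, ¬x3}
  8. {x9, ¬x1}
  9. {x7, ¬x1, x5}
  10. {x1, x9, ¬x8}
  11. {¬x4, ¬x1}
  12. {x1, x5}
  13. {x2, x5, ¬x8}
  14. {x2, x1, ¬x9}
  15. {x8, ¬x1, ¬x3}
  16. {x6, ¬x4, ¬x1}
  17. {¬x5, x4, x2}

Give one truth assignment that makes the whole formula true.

x1=True, x2=True, x3=False, x4=False, x5=False, x6=False, x7=True, x8=False, x9=True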